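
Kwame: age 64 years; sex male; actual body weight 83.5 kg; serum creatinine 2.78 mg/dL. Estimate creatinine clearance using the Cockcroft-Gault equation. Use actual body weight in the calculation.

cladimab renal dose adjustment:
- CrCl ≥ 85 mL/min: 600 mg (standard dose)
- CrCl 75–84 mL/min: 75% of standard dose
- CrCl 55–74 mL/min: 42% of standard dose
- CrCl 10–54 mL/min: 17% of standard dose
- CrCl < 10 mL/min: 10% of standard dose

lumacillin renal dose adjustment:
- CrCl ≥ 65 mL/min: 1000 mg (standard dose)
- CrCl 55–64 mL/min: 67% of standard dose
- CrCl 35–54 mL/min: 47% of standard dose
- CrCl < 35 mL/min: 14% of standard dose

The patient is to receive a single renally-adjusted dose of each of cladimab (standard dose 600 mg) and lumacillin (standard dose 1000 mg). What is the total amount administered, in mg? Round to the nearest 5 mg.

CrCl = (140 − 64) × 83.5 / (72 × 2.78) = 6346.0 / 200.16 ≈ 31.7 mL/min
CrCl ≈ 32 mL/min.
cladimab: 10–54 mL/min → 17% of 600 mg = 102 mg.
lumacillin: < 35 mL/min → 14% of 1000 mg = 140 mg.
Total = 102 + 140 = 242 mg.

240 mg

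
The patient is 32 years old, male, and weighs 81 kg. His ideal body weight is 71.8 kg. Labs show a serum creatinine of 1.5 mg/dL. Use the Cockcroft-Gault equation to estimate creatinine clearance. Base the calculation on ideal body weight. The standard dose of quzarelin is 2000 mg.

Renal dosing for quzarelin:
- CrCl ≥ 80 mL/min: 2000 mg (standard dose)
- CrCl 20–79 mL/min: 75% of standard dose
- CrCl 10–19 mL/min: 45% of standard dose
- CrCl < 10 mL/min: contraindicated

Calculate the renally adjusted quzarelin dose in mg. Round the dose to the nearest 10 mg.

CrCl = (140 − 32) × 71.8 / (72 × 1.5) = 7754.4 / 108.00 ≈ 71.8 mL/min
CrCl ≈ 72 mL/min → bracket 20–79 mL/min.
75% of 2000 mg = 1500 mg

1500 mg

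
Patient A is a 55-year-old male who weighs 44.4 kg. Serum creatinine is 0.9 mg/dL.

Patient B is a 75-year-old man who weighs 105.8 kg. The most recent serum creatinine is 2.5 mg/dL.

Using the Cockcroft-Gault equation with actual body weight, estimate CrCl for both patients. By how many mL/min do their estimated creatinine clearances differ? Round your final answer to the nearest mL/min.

Patient A: CrCl = (140 − 55) × 44.4 / (72 × 0.9) = 3774.0 / 64.80 ≈ 58.2 mL/min
Patient B: CrCl = (140 − 75) × 105.8 / (72 × 2.5) = 6877.0 / 180.00 ≈ 38.2 mL/min
|58.2 − 38.2| = 20.0 mL/min

20 mL/min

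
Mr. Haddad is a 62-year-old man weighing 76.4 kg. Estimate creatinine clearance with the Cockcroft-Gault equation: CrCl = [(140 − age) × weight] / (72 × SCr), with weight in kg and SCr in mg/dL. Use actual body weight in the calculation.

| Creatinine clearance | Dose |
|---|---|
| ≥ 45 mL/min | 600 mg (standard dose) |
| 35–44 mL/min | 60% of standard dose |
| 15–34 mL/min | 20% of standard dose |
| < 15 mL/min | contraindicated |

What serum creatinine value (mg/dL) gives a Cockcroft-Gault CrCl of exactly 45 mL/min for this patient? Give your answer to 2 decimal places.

1.84 mg/dL

Standard dose requires CrCl ≥ 45 mL/min.
Set (140 − 62) × 76.4 / (72 × SCr) = 45
SCr = (140 − 62) × 76.4 / (72 × 45) = 1.839 mg/dL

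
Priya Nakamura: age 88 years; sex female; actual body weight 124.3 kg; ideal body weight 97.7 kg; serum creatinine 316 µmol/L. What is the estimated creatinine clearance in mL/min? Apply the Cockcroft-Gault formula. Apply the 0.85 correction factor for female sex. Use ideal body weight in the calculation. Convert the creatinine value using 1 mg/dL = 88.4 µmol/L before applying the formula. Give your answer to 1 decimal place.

16.8 mL/min

SCr = 316 / 88.4 = 3.575 mg/dL
CrCl = (140 − 88) × 97.7 / (72 × 3.575) × 0.85 = 5080.4 / 257.40 × 0.85 ≈ 16.8 mL/min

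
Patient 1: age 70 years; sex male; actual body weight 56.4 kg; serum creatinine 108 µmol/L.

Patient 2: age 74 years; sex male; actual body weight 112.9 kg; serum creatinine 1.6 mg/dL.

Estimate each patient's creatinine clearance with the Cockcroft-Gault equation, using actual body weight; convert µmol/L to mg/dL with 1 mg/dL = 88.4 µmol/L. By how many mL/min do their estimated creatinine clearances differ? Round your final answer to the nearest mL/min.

20 mL/min

Patient 1: SCr = 108 / 88.4 = 1.222 mg/dL
Patient 1: CrCl = (140 − 70) × 56.4 / (72 × 1.222) = 3948.0 / 87.98 ≈ 44.9 mL/min
Patient 2: CrCl = (140 − 74) × 112.9 / (72 × 1.6) = 7451.4 / 115.20 ≈ 64.7 mL/min
|44.9 − 64.7| = 19.8 mL/min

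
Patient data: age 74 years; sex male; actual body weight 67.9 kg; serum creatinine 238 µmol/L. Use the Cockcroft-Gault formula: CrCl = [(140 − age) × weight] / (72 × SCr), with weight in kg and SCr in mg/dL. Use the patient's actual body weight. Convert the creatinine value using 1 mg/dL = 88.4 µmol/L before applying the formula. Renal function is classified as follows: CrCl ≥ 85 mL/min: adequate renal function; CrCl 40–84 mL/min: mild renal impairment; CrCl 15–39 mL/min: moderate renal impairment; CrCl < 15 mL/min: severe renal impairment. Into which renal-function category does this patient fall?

moderate renal impairment

SCr = 238 / 88.4 = 2.692 mg/dL
CrCl = (140 − 74) × 67.9 / (72 × 2.692) = 4481.4 / 193.82 ≈ 23.1 mL/min
23 mL/min falls in the 'moderate renal impairment' range.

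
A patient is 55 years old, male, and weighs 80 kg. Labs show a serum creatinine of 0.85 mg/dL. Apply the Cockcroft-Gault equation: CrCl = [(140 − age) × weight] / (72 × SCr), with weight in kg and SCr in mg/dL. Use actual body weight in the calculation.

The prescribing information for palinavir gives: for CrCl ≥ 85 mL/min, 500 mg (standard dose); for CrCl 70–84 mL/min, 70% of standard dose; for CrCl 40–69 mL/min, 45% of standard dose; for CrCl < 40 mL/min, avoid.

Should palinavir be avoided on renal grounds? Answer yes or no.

CrCl = (140 − 55) × 80 / (72 × 0.85) = 6800.0 / 61.20 ≈ 111.1 mL/min
CrCl ≈ 111 mL/min, which is ≥ 40 mL/min.

no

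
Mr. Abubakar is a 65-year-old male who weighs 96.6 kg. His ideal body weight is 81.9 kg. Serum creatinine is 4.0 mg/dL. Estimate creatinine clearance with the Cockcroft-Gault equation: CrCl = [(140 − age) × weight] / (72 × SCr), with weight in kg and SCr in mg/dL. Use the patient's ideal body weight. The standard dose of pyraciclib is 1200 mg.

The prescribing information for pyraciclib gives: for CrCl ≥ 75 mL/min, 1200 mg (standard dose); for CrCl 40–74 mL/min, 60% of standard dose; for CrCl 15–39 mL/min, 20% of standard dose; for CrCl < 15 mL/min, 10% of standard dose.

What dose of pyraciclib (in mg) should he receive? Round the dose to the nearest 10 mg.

240 mg

CrCl = (140 − 65) × 81.9 / (72 × 4) = 6142.5 / 288.00 ≈ 21.3 mL/min
CrCl ≈ 21 mL/min → bracket 15–39 mL/min.
20% of 1200 mg = 240 mg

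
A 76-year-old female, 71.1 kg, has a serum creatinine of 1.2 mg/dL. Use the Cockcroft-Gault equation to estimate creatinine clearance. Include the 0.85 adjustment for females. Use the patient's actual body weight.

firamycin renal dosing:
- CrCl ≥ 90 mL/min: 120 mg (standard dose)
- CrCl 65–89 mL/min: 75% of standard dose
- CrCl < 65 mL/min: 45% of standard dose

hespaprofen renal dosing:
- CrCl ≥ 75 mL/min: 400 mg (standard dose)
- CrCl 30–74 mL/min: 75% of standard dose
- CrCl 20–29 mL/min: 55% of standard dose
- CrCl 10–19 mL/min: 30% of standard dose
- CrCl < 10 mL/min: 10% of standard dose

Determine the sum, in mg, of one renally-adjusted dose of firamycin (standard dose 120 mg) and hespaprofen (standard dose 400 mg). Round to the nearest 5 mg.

355 mg

CrCl = (140 − 76) × 71.1 / (72 × 1.2) × 0.85 = 4550.4 / 86.40 × 0.85 ≈ 44.8 mL/min
CrCl ≈ 45 mL/min.
firamycin: < 65 mL/min → 45% of 120 mg = 54 mg.
hespaprofen: 30–74 mL/min → 75% of 400 mg = 300 mg.
Total = 54 + 300 = 354 mg.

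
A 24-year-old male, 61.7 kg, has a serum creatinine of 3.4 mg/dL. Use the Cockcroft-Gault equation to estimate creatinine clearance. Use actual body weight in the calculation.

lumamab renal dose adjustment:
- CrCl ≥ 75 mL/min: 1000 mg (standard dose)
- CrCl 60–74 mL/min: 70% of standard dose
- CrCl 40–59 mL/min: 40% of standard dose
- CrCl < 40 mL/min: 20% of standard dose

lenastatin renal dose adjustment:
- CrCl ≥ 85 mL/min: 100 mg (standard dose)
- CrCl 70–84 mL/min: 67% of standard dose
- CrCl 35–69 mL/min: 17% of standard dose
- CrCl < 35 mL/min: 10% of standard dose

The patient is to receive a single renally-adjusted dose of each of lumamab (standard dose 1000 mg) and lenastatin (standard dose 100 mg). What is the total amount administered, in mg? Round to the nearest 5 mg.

CrCl = (140 − 24) × 61.7 / (72 × 3.4) = 7157.2 / 244.80 ≈ 29.2 mL/min
CrCl ≈ 29 mL/min.
lumamab: < 40 mL/min → 20% of 1000 mg = 200 mg.
lenastatin: < 35 mL/min → 10% of 100 mg = 10 mg.
Total = 200 + 10 = 210 mg.

210 mg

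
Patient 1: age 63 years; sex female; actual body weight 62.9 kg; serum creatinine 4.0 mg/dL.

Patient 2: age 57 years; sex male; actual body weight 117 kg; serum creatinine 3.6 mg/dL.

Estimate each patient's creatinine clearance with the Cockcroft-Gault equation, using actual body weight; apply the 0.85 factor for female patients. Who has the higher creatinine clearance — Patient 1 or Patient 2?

Patient 1: CrCl = (140 − 63) × 62.9 / (72 × 4) × 0.85 = 4843.3 / 288.00 × 0.85 ≈ 14.3 mL/min
Patient 2: CrCl = (140 − 57) × 117 / (72 × 3.6) = 9711.0 / 259.20 ≈ 37.5 mL/min
14.3 vs 37.5 mL/min → Patient 2 is higher.

Patient 2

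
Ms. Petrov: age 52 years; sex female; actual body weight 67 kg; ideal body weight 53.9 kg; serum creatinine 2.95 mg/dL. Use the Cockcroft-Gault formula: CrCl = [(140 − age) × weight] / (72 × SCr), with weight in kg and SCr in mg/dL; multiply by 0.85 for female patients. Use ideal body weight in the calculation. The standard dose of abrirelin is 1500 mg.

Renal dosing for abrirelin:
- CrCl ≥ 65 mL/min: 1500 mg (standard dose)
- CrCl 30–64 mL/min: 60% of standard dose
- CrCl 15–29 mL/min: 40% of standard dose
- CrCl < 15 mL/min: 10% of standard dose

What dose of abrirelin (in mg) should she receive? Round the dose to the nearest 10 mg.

CrCl = (140 − 52) × 53.9 / (72 × 2.95) × 0.85 = 4743.2 / 212.40 × 0.85 ≈ 19.0 mL/min
CrCl ≈ 19 mL/min → bracket 15–29 mL/min.
40% of 1500 mg = 600 mg

600 mg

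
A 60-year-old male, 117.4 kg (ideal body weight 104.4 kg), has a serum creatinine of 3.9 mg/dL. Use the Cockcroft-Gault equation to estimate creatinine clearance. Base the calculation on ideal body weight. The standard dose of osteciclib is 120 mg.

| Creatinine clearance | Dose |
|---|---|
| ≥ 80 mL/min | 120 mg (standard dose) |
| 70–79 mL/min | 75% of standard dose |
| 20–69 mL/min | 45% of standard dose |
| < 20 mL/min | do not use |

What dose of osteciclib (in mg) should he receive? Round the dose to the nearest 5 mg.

55 mg

CrCl = (140 − 60) × 104.4 / (72 × 3.9) = 8352.0 / 280.80 ≈ 29.7 mL/min
CrCl ≈ 30 mL/min → bracket 20–69 mL/min.
45% of 120 mg = 54 mg → 55 mg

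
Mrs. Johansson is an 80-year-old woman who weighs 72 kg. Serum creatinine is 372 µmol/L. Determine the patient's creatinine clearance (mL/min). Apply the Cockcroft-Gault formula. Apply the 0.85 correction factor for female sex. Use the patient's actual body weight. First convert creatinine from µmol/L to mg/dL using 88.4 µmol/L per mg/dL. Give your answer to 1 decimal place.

12.1 mL/min

SCr = 372 / 88.4 = 4.208 mg/dL
CrCl = (140 − 80) × 72 / (72 × 4.208) × 0.85 = 4320.0 / 302.98 × 0.85 ≈ 12.1 mL/min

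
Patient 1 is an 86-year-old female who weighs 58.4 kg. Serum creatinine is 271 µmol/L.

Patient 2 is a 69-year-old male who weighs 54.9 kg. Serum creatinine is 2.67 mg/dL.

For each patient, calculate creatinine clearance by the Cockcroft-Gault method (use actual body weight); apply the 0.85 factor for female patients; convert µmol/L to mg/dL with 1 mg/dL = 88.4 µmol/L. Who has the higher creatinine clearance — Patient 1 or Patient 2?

Patient 1: SCr = 271 / 88.4 = 3.066 mg/dL
Patient 1: CrCl = (140 − 86) × 58.4 / (72 × 3.066) × 0.85 = 3153.6 / 220.75 × 0.85 ≈ 12.1 mL/min
Patient 2: CrCl = (140 − 69) × 54.9 / (72 × 2.67) = 3897.9 / 192.24 ≈ 20.3 mL/min
12.1 vs 20.3 mL/min → Patient 2 is higher.

Patient 2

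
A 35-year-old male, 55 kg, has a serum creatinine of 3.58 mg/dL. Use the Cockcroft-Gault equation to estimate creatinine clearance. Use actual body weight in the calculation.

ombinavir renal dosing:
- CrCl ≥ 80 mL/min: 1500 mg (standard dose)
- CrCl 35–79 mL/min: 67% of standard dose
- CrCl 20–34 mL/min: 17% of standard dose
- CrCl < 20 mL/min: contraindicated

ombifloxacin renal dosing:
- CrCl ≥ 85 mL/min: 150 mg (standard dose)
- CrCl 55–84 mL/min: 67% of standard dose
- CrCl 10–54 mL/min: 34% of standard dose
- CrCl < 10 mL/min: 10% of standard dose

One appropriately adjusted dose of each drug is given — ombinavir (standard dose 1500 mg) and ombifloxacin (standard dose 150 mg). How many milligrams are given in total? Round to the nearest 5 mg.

CrCl = (140 − 35) × 55 / (72 × 3.58) = 5775.0 / 257.76 ≈ 22.4 mL/min
CrCl ≈ 22 mL/min.
ombinavir: 20–34 mL/min → 17% of 1500 mg = 255 mg.
ombifloxacin: 10–54 mL/min → 34% of 150 mg = 51 mg.
Total = 255 + 51 = 306 mg.

305 mg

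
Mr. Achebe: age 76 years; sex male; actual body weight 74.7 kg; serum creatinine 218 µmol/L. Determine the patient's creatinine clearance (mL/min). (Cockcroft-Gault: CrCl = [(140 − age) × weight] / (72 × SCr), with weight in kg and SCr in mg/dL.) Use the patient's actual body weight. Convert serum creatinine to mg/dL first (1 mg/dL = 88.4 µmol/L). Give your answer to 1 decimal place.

26.9 mL/min

SCr = 218 / 88.4 = 2.466 mg/dL
CrCl = (140 − 76) × 74.7 / (72 × 2.466) = 4780.8 / 177.55 ≈ 26.9 mL/min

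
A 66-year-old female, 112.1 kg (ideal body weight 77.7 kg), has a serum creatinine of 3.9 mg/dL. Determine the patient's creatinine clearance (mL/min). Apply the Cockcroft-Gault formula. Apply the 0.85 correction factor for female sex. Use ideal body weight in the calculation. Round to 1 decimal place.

17.4 mL/min

CrCl = (140 − 66) × 77.7 / (72 × 3.9) × 0.85 = 5749.8 / 280.80 × 0.85 ≈ 17.4 mL/min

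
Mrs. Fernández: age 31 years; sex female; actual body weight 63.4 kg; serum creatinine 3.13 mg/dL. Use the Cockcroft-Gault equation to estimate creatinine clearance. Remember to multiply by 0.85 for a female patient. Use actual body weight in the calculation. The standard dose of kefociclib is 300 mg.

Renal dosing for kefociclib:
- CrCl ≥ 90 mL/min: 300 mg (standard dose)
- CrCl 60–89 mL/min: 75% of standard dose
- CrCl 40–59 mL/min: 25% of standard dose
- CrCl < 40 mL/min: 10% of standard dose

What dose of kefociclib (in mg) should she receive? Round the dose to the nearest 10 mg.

30 mg

CrCl = (140 − 31) × 63.4 / (72 × 3.13) × 0.85 = 6910.6 / 225.36 × 0.85 ≈ 26.1 mL/min
CrCl ≈ 26 mL/min → bracket < 40 mL/min.
10% of 300 mg = 30 mg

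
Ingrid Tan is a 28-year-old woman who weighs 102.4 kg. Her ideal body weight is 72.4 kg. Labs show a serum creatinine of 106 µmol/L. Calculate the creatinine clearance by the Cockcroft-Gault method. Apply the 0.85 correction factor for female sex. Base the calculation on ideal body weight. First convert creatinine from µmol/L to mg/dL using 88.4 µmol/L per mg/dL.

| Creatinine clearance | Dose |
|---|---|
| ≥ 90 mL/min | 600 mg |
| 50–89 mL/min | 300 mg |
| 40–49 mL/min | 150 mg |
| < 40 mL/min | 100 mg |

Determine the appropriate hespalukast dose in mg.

SCr = 106 / 88.4 = 1.199 mg/dL
CrCl = (140 − 28) × 72.4 / (72 × 1.199) × 0.85 = 8108.8 / 86.33 × 0.85 ≈ 79.8 mL/min
CrCl ≈ 80 mL/min → bracket 50–89 mL/min.
Dose for this bracket: 300 mg.

300 mg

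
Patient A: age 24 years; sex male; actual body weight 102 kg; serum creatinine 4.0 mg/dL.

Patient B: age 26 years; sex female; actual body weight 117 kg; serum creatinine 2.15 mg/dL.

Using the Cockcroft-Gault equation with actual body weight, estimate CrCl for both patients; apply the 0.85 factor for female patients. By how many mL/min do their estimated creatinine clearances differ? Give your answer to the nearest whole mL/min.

32 mL/min

Patient A: CrCl = (140 − 24) × 102 / (72 × 4) = 11832.0 / 288.00 ≈ 41.1 mL/min
Patient B: CrCl = (140 − 26) × 117 / (72 × 2.15) × 0.85 = 13338.0 / 154.80 × 0.85 ≈ 73.2 mL/min
|41.1 − 73.2| = 32.1 mL/min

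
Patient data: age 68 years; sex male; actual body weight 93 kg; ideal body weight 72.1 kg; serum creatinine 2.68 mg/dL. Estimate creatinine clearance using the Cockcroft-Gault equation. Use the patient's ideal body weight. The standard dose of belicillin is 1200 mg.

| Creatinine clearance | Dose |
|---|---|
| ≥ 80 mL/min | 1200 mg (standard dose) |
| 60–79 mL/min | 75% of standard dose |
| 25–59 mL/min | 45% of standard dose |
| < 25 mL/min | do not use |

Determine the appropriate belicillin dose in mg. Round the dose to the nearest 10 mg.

CrCl = (140 − 68) × 72.1 / (72 × 2.68) = 5191.2 / 192.96 ≈ 26.9 mL/min
CrCl ≈ 27 mL/min → bracket 25–59 mL/min.
45% of 1200 mg = 540 mg

540 mg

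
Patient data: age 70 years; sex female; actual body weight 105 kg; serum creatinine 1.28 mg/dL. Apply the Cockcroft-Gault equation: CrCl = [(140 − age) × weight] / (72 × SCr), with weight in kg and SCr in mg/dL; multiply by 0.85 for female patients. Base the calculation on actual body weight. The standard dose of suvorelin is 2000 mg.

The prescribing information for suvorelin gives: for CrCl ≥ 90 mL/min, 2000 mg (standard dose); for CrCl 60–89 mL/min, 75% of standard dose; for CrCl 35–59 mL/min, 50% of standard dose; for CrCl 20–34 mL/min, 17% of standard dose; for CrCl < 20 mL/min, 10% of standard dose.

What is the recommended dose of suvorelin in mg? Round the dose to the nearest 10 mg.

1500 mg

CrCl = (140 − 70) × 105 / (72 × 1.28) × 0.85 = 7350.0 / 92.16 × 0.85 ≈ 67.8 mL/min
CrCl ≈ 68 mL/min → bracket 60–89 mL/min.
75% of 2000 mg = 1500 mg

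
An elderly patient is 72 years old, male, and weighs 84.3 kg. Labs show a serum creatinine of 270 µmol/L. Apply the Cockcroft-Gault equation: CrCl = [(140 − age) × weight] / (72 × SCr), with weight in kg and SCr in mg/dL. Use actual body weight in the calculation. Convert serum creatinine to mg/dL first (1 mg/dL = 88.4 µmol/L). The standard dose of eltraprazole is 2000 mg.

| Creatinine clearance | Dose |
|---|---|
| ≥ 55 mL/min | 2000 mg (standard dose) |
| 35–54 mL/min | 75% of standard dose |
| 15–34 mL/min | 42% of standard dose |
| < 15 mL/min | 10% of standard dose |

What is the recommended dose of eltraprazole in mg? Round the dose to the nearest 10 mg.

840 mg

SCr = 270 / 88.4 = 3.054 mg/dL
CrCl = (140 − 72) × 84.3 / (72 × 3.054) = 5732.4 / 219.89 ≈ 26.1 mL/min
CrCl ≈ 26 mL/min → bracket 15–34 mL/min.
42% of 2000 mg = 840 mg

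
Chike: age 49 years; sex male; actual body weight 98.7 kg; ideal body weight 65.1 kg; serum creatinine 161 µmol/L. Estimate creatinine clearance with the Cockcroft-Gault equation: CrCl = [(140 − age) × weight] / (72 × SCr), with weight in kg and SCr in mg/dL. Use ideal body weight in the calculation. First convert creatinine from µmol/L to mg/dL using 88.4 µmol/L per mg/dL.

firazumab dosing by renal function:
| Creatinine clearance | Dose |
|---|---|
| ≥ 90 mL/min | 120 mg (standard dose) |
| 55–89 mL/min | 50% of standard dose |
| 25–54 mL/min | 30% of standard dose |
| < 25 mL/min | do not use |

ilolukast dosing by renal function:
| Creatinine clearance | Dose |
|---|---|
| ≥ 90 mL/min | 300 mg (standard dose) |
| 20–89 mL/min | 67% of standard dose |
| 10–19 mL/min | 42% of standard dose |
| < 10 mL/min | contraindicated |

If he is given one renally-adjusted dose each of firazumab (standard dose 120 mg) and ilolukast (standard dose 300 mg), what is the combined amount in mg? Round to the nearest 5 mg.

235 mg

SCr = 161 / 88.4 = 1.821 mg/dL
CrCl = (140 − 49) × 65.1 / (72 × 1.821) = 5924.1 / 131.11 ≈ 45.2 mL/min
CrCl ≈ 45 mL/min.
firazumab: 25–54 mL/min → 30% of 120 mg = 36 mg.
ilolukast: 20–89 mL/min → 67% of 300 mg = 201 mg.
Total = 36 + 201 = 237 mg.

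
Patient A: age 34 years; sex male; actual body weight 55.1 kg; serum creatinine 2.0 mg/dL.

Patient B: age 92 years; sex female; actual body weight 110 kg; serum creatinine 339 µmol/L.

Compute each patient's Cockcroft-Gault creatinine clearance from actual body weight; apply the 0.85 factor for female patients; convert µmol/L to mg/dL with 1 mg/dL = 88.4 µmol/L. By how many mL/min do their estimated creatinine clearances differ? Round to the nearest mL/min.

Patient A: CrCl = (140 − 34) × 55.1 / (72 × 2) = 5840.6 / 144.00 ≈ 40.6 mL/min
Patient B: SCr = 339 / 88.4 = 3.835 mg/dL
Patient B: CrCl = (140 − 92) × 110 / (72 × 3.835) × 0.85 = 5280.0 / 276.12 × 0.85 ≈ 16.3 mL/min
|40.6 − 16.3| = 24.3 mL/min

24 mL/min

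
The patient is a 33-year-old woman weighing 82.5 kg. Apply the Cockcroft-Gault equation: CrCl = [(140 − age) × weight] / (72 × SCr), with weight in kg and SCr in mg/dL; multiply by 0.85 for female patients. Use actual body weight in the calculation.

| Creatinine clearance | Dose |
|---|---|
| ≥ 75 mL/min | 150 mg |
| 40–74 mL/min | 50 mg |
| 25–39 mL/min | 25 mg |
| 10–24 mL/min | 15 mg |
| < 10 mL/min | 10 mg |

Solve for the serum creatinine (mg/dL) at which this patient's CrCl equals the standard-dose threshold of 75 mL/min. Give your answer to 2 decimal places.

Standard dose requires CrCl ≥ 75 mL/min.
Set (140 − 33) × 82.5 × 0.85 / (72 × SCr) = 75
SCr = (140 − 33) × 82.5 × 0.85 / (72 × 75) = 1.390 mg/dL

1.39 mg/dL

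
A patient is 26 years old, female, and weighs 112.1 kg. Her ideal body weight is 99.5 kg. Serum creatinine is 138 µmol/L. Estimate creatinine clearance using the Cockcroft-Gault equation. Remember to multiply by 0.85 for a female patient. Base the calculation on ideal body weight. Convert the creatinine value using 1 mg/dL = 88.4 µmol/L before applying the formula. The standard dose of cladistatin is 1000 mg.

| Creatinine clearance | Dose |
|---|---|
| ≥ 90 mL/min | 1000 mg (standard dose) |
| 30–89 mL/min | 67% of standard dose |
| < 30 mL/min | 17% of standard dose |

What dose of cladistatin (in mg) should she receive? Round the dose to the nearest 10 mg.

670 mg

SCr = 138 / 88.4 = 1.561 mg/dL
CrCl = (140 − 26) × 99.5 / (72 × 1.561) × 0.85 = 11343.0 / 112.39 × 0.85 ≈ 85.8 mL/min
CrCl ≈ 86 mL/min → bracket 30–89 mL/min.
67% of 1000 mg = 670 mg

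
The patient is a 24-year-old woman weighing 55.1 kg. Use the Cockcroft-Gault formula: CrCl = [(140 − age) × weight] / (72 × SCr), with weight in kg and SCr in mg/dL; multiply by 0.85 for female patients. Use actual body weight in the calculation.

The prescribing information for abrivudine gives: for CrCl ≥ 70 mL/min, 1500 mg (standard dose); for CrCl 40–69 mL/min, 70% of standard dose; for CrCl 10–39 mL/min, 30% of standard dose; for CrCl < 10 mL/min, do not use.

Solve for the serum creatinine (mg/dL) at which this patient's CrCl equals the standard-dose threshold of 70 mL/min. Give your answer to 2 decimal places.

1.08 mg/dL

Standard dose requires CrCl ≥ 70 mL/min.
Set (140 − 24) × 55.1 × 0.85 / (72 × SCr) = 70
SCr = (140 − 24) × 55.1 × 0.85 / (72 × 70) = 1.078 mg/dL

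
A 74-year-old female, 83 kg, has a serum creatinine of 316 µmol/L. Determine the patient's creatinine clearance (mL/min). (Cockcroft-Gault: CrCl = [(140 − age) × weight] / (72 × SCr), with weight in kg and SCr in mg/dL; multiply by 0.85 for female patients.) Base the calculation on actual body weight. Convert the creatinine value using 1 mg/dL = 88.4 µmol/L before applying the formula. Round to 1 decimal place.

18.1 mL/min

SCr = 316 / 88.4 = 3.575 mg/dL
CrCl = (140 − 74) × 83 / (72 × 3.575) × 0.85 = 5478.0 / 257.40 × 0.85 ≈ 18.1 mL/min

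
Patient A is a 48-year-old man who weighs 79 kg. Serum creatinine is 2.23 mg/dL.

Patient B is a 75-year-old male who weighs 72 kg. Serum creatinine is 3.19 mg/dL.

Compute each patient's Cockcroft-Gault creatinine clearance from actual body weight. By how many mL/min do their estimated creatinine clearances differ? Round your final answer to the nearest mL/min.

25 mL/min

Patient A: CrCl = (140 − 48) × 79 / (72 × 2.23) = 7268.0 / 160.56 ≈ 45.3 mL/min
Patient B: CrCl = (140 − 75) × 72 / (72 × 3.19) = 4680.0 / 229.68 ≈ 20.4 mL/min
|45.3 − 20.4| = 24.9 mL/min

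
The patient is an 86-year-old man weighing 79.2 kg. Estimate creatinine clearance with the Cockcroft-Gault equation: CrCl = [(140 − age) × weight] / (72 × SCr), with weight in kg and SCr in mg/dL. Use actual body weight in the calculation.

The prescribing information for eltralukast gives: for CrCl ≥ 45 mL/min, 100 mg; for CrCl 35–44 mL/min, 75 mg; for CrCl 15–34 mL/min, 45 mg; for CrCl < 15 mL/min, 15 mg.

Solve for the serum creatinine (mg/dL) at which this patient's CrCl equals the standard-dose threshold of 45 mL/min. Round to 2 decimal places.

1.32 mg/dL

Standard dose requires CrCl ≥ 45 mL/min.
Set (140 − 86) × 79.2 / (72 × SCr) = 45
SCr = (140 − 86) × 79.2 / (72 × 45) = 1.320 mg/dL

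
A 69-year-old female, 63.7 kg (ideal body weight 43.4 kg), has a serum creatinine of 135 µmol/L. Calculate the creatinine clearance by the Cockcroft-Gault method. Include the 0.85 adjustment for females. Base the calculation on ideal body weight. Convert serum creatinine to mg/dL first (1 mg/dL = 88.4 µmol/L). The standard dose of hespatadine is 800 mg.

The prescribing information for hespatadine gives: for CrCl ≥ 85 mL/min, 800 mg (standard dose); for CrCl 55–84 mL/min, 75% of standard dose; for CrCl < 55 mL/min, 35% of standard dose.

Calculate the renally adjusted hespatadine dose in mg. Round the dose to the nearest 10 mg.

280 mg

SCr = 135 / 88.4 = 1.527 mg/dL
CrCl = (140 − 69) × 43.4 / (72 × 1.527) × 0.85 = 3081.4 / 109.94 × 0.85 ≈ 23.8 mL/min
CrCl ≈ 24 mL/min → bracket < 55 mL/min.
35% of 800 mg = 280 mg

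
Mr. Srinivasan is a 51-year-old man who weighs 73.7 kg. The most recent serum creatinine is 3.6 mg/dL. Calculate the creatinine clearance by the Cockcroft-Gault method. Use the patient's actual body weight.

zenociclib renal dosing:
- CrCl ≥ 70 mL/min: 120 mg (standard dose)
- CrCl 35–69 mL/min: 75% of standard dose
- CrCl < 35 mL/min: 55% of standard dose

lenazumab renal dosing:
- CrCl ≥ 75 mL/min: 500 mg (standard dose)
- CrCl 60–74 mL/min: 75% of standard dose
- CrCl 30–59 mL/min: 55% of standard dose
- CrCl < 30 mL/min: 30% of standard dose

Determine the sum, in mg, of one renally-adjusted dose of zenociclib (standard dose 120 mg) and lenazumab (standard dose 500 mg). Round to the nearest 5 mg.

CrCl = (140 − 51) × 73.7 / (72 × 3.6) = 6559.3 / 259.20 ≈ 25.3 mL/min
CrCl ≈ 25 mL/min.
zenociclib: < 35 mL/min → 55% of 120 mg = 66 mg.
lenazumab: < 30 mL/min → 30% of 500 mg = 150 mg.
Total = 66 + 150 = 216 mg.

215 mg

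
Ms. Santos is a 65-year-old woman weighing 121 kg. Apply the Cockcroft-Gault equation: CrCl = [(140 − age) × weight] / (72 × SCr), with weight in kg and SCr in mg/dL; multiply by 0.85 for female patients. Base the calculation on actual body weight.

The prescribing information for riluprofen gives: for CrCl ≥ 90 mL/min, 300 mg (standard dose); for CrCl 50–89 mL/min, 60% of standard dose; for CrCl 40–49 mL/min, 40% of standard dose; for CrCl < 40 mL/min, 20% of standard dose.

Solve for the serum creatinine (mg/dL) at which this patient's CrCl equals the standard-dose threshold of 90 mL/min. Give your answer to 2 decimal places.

Standard dose requires CrCl ≥ 90 mL/min.
Set (140 − 65) × 121 × 0.85 / (72 × SCr) = 90
SCr = (140 − 65) × 121 × 0.85 / (72 × 90) = 1.190 mg/dL

1.19 mg/dL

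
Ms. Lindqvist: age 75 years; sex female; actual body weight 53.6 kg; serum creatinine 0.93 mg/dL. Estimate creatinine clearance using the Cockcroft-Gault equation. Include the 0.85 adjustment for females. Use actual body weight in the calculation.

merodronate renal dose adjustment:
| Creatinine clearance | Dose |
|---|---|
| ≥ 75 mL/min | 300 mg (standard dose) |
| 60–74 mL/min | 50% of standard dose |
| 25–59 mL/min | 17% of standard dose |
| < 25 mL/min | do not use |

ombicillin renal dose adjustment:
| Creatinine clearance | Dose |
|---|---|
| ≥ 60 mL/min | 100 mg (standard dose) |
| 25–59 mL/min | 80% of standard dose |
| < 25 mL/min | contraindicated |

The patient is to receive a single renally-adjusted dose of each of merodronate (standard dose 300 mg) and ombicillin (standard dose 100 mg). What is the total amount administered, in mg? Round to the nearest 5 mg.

130 mg

CrCl = (140 − 75) × 53.6 / (72 × 0.93) × 0.85 = 3484.0 / 66.96 × 0.85 ≈ 44.2 mL/min
CrCl ≈ 44 mL/min.
merodronate: 25–59 mL/min → 17% of 300 mg = 51 mg.
ombicillin: 25–59 mL/min → 80% of 100 mg = 80 mg.
Total = 51 + 80 = 131 mg.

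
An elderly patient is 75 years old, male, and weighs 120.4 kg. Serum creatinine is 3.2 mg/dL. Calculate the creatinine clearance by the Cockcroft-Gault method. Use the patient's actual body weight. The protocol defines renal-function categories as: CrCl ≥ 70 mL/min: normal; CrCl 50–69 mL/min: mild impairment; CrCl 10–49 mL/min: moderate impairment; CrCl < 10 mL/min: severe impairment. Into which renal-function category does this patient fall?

CrCl = (140 − 75) × 120.4 / (72 × 3.2) = 7826.0 / 230.40 ≈ 34.0 mL/min
34 mL/min falls in the 'moderate impairment' range.

moderate impairment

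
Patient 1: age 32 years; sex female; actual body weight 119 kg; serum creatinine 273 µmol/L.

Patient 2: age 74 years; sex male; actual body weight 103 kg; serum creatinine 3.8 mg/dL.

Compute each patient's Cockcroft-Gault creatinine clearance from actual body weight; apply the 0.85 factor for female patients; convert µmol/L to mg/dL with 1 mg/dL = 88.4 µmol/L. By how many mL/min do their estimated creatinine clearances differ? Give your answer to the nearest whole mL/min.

Patient 1: SCr = 273 / 88.4 = 3.088 mg/dL
Patient 1: CrCl = (140 − 32) × 119 / (72 × 3.088) × 0.85 = 12852.0 / 222.34 × 0.85 ≈ 49.1 mL/min
Patient 2: CrCl = (140 − 74) × 103 / (72 × 3.8) = 6798.0 / 273.60 ≈ 24.8 mL/min
|49.1 − 24.8| = 24.3 mL/min

24 mL/min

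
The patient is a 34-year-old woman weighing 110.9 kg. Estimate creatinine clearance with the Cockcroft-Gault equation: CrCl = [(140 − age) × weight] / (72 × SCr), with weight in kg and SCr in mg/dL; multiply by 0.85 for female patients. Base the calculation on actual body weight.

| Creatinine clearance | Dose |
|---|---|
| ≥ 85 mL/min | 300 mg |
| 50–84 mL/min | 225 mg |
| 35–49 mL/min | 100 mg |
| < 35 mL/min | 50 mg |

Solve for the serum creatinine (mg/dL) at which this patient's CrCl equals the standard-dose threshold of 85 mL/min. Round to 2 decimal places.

Standard dose requires CrCl ≥ 85 mL/min.
Set (140 − 34) × 110.9 × 0.85 / (72 × SCr) = 85
SCr = (140 − 34) × 110.9 × 0.85 / (72 × 85) = 1.633 mg/dL

1.63 mg/dL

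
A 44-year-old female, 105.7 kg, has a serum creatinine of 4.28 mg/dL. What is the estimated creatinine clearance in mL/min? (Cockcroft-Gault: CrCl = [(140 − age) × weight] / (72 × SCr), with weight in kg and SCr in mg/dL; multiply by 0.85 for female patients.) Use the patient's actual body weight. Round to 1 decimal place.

28.0 mL/min

CrCl = (140 − 44) × 105.7 / (72 × 4.28) × 0.85 = 10147.2 / 308.16 × 0.85 ≈ 28.0 mL/min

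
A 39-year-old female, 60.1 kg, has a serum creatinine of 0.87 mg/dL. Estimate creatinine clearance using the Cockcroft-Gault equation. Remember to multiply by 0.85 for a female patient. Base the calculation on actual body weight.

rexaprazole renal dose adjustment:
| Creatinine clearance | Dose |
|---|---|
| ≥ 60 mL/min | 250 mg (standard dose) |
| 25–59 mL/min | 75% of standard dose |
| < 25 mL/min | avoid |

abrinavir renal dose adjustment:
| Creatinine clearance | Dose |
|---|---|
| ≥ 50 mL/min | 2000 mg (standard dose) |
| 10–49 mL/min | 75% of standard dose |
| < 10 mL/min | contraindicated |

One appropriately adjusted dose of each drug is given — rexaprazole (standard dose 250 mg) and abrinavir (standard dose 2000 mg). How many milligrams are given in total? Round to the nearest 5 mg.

2250 mg

CrCl = (140 − 39) × 60.1 / (72 × 0.87) × 0.85 = 6070.1 / 62.64 × 0.85 ≈ 82.4 mL/min
CrCl ≈ 82 mL/min.
rexaprazole: ≥ 60 mL/min → 100% of 250 mg = 250 mg.
abrinavir: ≥ 50 mL/min → 100% of 2000 mg = 2000 mg.
Total = 250 + 2000 = 2250 mg.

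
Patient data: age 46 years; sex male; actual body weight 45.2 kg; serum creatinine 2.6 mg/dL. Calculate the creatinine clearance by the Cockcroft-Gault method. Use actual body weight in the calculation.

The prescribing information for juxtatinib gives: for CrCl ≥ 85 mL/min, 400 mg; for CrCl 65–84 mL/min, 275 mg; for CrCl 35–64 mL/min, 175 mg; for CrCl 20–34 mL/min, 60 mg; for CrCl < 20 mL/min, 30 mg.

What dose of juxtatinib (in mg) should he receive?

CrCl = (140 − 46) × 45.2 / (72 × 2.6) = 4248.8 / 187.20 ≈ 22.7 mL/min
CrCl ≈ 23 mL/min → bracket 20–34 mL/min.
Dose for this bracket: 60 mg.

60 mg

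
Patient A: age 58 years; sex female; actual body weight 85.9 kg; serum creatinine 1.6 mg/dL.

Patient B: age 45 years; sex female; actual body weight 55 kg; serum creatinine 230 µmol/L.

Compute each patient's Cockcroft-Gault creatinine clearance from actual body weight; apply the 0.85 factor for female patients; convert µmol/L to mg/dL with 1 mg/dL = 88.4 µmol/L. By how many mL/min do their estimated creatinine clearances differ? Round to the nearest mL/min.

28 mL/min

Patient A: CrCl = (140 − 58) × 85.9 / (72 × 1.6) × 0.85 = 7043.8 / 115.20 × 0.85 ≈ 52.0 mL/min
Patient B: SCr = 230 / 88.4 = 2.602 mg/dL
Patient B: CrCl = (140 − 45) × 55 / (72 × 2.602) × 0.85 = 5225.0 / 187.34 × 0.85 ≈ 23.7 mL/min
|52.0 − 23.7| = 28.3 mL/min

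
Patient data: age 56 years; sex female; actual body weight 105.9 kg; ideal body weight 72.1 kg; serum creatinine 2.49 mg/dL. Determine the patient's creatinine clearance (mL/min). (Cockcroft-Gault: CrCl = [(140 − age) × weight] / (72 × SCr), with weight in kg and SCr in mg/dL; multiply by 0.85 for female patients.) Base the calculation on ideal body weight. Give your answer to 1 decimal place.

CrCl = (140 − 56) × 72.1 / (72 × 2.49) × 0.85 = 6056.4 / 179.28 × 0.85 ≈ 28.7 mL/min

28.7 mL/min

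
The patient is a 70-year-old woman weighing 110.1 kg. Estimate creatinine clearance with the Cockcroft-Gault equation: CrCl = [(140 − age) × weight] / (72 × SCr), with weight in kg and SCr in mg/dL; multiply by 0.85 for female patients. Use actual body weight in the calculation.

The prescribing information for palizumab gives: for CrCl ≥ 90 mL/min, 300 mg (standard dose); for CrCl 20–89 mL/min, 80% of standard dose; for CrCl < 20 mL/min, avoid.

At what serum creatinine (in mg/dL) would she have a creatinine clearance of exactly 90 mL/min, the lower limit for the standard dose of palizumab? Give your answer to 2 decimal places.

Standard dose requires CrCl ≥ 90 mL/min.
Set (140 − 70) × 110.1 × 0.85 / (72 × SCr) = 90
SCr = (140 − 70) × 110.1 × 0.85 / (72 × 90) = 1.011 mg/dL

1.01 mg/dL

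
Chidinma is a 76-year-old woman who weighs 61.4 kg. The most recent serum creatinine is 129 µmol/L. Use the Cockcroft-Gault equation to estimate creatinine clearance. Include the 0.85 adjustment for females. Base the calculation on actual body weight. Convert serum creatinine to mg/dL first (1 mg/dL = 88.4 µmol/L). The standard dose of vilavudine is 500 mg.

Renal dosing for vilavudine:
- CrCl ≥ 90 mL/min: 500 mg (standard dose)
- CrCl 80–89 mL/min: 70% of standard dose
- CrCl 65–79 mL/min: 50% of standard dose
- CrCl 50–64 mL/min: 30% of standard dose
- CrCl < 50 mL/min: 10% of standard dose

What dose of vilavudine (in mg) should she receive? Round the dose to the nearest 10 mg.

50 mg

SCr = 129 / 88.4 = 1.459 mg/dL
CrCl = (140 − 76) × 61.4 / (72 × 1.459) × 0.85 = 3929.6 / 105.05 × 0.85 ≈ 31.8 mL/min
CrCl ≈ 32 mL/min → bracket < 50 mL/min.
10% of 500 mg = 50 mg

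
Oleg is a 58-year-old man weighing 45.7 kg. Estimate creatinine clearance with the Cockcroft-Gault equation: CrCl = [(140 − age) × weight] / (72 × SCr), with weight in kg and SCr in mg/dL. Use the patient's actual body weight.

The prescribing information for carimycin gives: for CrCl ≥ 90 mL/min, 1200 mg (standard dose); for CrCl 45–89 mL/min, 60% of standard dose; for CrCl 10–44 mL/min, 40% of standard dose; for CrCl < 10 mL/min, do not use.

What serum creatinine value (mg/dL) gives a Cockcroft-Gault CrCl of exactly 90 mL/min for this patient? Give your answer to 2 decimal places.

Standard dose requires CrCl ≥ 90 mL/min.
Set (140 − 58) × 45.7 / (72 × SCr) = 90
SCr = (140 − 58) × 45.7 / (72 × 90) = 0.578 mg/dL

0.58 mg/dL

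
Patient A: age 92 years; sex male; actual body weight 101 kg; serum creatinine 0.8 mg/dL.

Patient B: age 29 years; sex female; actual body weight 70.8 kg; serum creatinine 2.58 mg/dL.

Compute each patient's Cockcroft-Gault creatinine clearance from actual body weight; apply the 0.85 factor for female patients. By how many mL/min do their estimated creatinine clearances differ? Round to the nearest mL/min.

Patient A: CrCl = (140 − 92) × 101 / (72 × 0.8) = 4848.0 / 57.60 ≈ 84.2 mL/min
Patient B: CrCl = (140 − 29) × 70.8 / (72 × 2.58) × 0.85 = 7858.8 / 185.76 × 0.85 ≈ 36.0 mL/min
|84.2 − 36.0| = 48.2 mL/min

48 mL/min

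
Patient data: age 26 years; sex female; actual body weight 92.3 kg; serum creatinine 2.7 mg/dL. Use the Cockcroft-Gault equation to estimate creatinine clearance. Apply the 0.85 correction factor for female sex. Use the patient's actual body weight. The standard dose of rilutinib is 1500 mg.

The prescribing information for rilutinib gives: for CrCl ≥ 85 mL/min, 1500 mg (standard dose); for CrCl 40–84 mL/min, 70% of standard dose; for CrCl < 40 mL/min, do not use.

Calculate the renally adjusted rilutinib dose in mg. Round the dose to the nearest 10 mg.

CrCl = (140 − 26) × 92.3 / (72 × 2.7) × 0.85 = 10522.2 / 194.40 × 0.85 ≈ 46.0 mL/min
CrCl ≈ 46 mL/min → bracket 40–84 mL/min.
70% of 1500 mg = 1050 mg

1050 mg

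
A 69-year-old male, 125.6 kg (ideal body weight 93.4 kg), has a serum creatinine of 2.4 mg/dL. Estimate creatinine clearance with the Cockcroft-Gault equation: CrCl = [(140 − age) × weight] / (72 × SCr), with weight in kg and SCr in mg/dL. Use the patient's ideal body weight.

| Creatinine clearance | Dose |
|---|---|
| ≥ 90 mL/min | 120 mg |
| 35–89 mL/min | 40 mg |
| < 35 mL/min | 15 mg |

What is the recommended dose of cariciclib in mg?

40 mg

CrCl = (140 − 69) × 93.4 / (72 × 2.4) = 6631.4 / 172.80 ≈ 38.4 mL/min
CrCl ≈ 38 mL/min → bracket 35–89 mL/min.
Dose for this bracket: 40 mg.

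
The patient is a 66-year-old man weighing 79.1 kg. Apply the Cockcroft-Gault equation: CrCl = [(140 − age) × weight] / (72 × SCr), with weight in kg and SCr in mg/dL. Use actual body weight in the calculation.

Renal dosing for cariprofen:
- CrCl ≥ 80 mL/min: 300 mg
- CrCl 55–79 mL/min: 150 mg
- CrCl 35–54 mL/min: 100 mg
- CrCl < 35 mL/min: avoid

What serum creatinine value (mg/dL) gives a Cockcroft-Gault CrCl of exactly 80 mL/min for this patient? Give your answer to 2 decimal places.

1.02 mg/dL

Standard dose requires CrCl ≥ 80 mL/min.
Set (140 − 66) × 79.1 / (72 × SCr) = 80
SCr = (140 − 66) × 79.1 / (72 × 80) = 1.016 mg/dL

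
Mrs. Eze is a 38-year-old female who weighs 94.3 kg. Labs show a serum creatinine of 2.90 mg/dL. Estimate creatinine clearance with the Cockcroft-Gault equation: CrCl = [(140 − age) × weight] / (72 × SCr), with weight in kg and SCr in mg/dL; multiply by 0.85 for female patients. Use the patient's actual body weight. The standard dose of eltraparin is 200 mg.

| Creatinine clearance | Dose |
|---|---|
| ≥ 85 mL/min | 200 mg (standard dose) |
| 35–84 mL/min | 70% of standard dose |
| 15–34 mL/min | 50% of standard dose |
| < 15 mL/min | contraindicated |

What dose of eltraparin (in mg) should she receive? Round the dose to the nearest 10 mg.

140 mg

CrCl = (140 − 38) × 94.3 / (72 × 2.9) × 0.85 = 9618.6 / 208.80 × 0.85 ≈ 39.2 mL/min
CrCl ≈ 39 mL/min → bracket 35–84 mL/min.
70% of 200 mg = 140 mg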